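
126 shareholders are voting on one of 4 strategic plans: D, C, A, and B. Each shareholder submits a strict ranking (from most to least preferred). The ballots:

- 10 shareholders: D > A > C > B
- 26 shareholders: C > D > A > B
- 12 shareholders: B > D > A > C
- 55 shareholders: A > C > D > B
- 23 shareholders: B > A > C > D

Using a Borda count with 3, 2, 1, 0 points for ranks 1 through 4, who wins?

D: 10·3 + 26·2 + 12·2 + 55·1 + 23·0 = 161
C: 10·1 + 26·3 + 12·0 + 55·2 + 23·1 = 221
A: 10·2 + 26·1 + 12·1 + 55·3 + 23·2 = 269
B: 10·0 + 26·0 + 12·3 + 55·0 + 23·3 = 105
A has the highest Borda score (269).

A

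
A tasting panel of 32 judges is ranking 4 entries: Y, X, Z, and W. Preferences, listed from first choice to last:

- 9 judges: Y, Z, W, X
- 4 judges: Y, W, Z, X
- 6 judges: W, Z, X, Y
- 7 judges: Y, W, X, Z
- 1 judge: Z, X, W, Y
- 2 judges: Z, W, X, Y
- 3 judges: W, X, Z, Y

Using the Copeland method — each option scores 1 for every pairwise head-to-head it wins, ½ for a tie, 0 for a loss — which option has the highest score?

Y

Y: beats X, Z, and W → score 3.
X: loses to Y, Z, and W → score 0.
Z: beats X; loses to Y and W → score 1.
W: beats X and Z; loses to Y → score 2.
Y has the best pairwise record.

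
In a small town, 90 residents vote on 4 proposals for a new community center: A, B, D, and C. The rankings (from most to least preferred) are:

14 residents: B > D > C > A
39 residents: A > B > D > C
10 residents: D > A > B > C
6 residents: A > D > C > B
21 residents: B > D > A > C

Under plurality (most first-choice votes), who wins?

First-place votes: A 45, B 35, D 10, C 0.
A has the most first-place votes.

A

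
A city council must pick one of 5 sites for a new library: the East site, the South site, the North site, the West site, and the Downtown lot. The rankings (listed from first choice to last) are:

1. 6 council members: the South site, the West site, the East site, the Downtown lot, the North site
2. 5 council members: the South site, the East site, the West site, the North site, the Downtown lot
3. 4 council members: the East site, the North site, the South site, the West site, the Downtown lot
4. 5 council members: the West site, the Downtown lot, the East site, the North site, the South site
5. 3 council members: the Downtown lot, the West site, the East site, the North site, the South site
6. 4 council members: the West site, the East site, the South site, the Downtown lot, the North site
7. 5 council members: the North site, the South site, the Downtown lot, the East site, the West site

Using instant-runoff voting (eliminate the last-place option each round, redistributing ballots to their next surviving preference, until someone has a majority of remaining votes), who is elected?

Round 1: the East site 4, the South site 11, the North site 5, the West site 9, the Downtown lot 3. Eliminate the Downtown lot.
Round 2: the East site 4, the South site 11, the North site 5, the West site 12. Eliminate the East site.
Round 3: the South site 11, the North site 9, the West site 12. Eliminate the North site.
Round 4: the South site 20, the West site 12. The South site has a majority.

the South site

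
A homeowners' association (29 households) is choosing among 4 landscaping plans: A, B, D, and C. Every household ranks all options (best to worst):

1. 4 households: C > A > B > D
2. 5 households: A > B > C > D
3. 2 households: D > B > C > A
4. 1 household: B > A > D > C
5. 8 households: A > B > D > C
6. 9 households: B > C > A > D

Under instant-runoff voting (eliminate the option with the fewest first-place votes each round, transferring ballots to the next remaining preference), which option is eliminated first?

Round 1: A 13, B 10, D 2, C 4. Eliminate D.

D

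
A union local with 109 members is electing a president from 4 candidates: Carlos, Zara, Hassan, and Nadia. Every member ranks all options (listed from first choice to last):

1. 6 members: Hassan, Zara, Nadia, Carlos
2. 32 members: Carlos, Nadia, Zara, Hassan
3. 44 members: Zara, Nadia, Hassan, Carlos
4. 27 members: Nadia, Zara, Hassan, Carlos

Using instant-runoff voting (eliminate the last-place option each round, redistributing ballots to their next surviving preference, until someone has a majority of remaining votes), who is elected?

Zara

Round 1: Carlos 32, Zara 44, Hassan 6, Nadia 27. Eliminate Hassan.
Round 2: Carlos 32, Zara 50, Nadia 27. Eliminate Nadia.
Round 3: Carlos 32, Zara 77. Zara has a majority.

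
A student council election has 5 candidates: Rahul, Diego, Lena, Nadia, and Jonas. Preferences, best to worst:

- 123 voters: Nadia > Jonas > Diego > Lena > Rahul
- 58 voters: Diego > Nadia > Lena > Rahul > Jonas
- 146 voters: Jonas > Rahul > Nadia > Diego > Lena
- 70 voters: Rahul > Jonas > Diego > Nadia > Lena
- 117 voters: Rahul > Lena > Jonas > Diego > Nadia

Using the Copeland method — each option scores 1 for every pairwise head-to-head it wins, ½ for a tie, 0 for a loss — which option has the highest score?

Jonas

Rahul: beats Diego, Lena, and Nadia; loses to Jonas → score 3.
Diego: beats Lena; loses to Rahul, Nadia, and Jonas → score 1.
Lena: loses to Rahul, Diego, Nadia, and Jonas → score 0.
Nadia: beats Diego and Lena; loses to Rahul and Jonas → score 2.
Jonas: beats Rahul, Diego, Lena, and Nadia → score 4.
Jonas has the best pairwise record.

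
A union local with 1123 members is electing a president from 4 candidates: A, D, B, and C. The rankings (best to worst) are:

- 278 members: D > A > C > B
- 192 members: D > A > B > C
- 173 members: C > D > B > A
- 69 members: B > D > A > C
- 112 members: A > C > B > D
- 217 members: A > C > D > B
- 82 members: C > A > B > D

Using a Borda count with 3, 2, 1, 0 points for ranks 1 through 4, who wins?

A

A: 278·2 + 192·2 + 173·0 + 69·1 + 112·3 + 217·3 + 82·2 = 2160
D: 278·3 + 192·3 + 173·2 + 69·2 + 112·0 + 217·1 + 82·0 = 2111
B: 278·0 + 192·1 + 173·1 + 69·3 + 112·1 + 217·0 + 82·1 = 766
C: 278·1 + 192·0 + 173·3 + 69·0 + 112·2 + 217·2 + 82·3 = 1701
A has the highest Borda score (2160).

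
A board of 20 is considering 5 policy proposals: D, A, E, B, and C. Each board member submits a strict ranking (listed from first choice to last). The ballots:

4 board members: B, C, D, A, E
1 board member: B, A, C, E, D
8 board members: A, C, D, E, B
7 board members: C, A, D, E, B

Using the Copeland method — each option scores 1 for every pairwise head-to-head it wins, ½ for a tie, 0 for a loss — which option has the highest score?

C

D: beats E and B; loses to A and C → score 2.
A: beats D, E, and B; loses to C → score 3.
E: beats B; loses to D, A, and C → score 1.
B: loses to D, A, E, and C → score 0.
C: beats D, A, E, and B → score 4.
C has the best pairwise record.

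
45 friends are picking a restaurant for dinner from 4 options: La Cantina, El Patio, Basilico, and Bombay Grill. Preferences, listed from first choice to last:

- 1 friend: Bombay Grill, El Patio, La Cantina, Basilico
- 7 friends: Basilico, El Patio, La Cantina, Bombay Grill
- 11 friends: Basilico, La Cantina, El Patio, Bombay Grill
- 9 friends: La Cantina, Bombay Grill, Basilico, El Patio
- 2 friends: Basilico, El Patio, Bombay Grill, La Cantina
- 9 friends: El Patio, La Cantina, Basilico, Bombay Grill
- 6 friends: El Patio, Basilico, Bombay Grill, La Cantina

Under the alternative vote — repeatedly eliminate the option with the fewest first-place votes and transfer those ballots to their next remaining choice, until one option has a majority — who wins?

Basilico

Round 1: La Cantina 9, El Patio 15, Basilico 20, Bombay Grill 1. Eliminate Bombay Grill.
Round 2: La Cantina 9, El Patio 16, Basilico 20. Eliminate La Cantina.
Round 3: El Patio 16, Basilico 29. Basilico has a majority.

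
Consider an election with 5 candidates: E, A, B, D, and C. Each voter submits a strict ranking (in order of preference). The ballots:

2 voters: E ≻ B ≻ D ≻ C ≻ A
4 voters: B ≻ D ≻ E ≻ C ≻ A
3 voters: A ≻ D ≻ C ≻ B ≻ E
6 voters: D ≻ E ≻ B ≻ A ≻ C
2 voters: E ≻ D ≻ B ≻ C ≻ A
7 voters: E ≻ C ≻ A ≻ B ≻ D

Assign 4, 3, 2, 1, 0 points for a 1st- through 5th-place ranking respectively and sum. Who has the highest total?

E: 2·4 + 4·2 + 3·0 + 6·3 + 2·4 + 7·4 = 70
A: 2·0 + 4·0 + 3·4 + 6·1 + 2·0 + 7·2 = 32
B: 2·3 + 4·4 + 3·1 + 6·2 + 2·2 + 7·1 = 48
D: 2·2 + 4·3 + 3·3 + 6·4 + 2·3 + 7·0 = 55
C: 2·1 + 4·1 + 3·2 + 6·0 + 2·1 + 7·3 = 35
E has the highest Borda score (70).

E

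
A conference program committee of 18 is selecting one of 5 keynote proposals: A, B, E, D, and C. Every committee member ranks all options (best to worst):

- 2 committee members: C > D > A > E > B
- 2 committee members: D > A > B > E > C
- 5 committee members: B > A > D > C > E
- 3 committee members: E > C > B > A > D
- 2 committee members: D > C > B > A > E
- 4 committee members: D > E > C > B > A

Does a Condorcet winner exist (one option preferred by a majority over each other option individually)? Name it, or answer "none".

D vs A: 10–8 for D.
D vs B: 10–8 for D.
D vs E: 15–3 for D.
D vs C: 13–5 for D.
D beats every other option head-to-head.

D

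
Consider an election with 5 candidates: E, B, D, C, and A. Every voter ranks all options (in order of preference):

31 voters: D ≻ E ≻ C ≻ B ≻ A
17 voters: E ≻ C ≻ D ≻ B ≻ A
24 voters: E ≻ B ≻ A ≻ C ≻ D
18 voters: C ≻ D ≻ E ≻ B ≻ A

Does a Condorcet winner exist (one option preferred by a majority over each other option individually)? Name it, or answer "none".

Checking pairwise contests:
D beats E 49–41.
E beats B 90–0.
C beats D 59–31.
E beats C 72–18.
E beats A 90–0.
Every option loses at least one head-to-head, so there is no Condorcet winner.

none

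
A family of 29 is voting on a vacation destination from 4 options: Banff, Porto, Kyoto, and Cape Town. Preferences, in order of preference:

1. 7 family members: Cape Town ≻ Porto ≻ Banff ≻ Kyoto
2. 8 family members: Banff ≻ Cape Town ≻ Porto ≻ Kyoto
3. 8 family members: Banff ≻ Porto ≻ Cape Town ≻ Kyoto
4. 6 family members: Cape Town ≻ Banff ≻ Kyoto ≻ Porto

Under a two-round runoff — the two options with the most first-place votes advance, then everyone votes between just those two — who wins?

Round 1 first-place votes: Banff 16, Porto 0, Kyoto 0, Cape Town 13.
Banff and Cape Town advance.
Runoff: Banff is preferred to Cape Town by 16 voters; Cape Town by 13.
Banff wins the runoff.

Banff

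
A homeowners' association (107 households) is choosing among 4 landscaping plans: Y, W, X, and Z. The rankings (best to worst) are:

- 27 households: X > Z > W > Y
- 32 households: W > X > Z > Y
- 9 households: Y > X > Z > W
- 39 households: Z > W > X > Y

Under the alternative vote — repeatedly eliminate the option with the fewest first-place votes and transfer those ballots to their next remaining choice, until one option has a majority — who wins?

Round 1: Y 9, W 32, X 27, Z 39. Eliminate Y.
Round 2: W 32, X 36, Z 39. Eliminate W.
Round 3: X 68, Z 39. X has a majority.

X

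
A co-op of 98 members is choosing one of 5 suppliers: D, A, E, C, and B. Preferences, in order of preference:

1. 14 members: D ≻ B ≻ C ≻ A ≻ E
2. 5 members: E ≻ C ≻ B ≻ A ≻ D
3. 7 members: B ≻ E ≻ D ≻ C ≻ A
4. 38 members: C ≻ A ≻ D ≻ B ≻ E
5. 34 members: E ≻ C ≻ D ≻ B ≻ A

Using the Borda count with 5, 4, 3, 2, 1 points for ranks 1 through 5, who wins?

D: 14·5 + 5·1 + 7·3 + 38·3 + 34·3 = 312
A: 14·2 + 5·2 + 7·1 + 38·4 + 34·1 = 231
E: 14·1 + 5·5 + 7·4 + 38·1 + 34·5 = 275
C: 14·3 + 5·4 + 7·2 + 38·5 + 34·4 = 402
B: 14·4 + 5·3 + 7·5 + 38·2 + 34·2 = 250
C has the highest Borda score (402).

C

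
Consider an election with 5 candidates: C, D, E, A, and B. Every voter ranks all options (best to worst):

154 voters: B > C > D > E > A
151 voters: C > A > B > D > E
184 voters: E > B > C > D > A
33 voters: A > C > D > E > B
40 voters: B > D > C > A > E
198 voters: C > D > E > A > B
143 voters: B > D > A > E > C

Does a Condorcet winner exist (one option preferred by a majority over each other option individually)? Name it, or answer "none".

B vs C: 521–382 for B.
B vs D: 672–231 for B.
B vs E: 488–415 for B.
B vs A: 521–382 for B.
B beats every other option head-to-head.

B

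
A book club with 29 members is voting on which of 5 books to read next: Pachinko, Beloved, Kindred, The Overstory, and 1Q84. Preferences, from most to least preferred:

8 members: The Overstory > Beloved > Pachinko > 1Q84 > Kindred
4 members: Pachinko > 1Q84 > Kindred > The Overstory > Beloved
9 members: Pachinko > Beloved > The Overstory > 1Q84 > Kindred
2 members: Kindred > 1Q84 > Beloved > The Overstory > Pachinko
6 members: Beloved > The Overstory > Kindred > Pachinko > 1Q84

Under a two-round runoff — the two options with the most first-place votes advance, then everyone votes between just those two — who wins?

The Overstory

Round 1 first-place votes: Pachinko 13, Beloved 6, Kindred 2, The Overstory 8, 1Q84 0.
Pachinko and The Overstory advance.
Runoff: Pachinko is preferred to The Overstory by 13 voters; The Overstory by 16.
The Overstory wins the runoff.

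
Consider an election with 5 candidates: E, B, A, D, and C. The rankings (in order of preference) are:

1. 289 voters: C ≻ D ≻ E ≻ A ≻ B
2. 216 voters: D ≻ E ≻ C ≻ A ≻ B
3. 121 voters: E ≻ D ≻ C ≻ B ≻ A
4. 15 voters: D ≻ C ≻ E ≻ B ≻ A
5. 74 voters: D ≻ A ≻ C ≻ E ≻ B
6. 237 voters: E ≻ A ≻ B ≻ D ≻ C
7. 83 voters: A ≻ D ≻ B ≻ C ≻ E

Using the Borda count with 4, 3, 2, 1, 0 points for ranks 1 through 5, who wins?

D

E: 289·2 + 216·3 + 121·4 + 15·2 + 74·1 + 237·4 + 83·0 = 2762
B: 289·0 + 216·0 + 121·1 + 15·1 + 74·0 + 237·2 + 83·2 = 776
A: 289·1 + 216·1 + 121·0 + 15·0 + 74·3 + 237·3 + 83·4 = 1770
D: 289·3 + 216·4 + 121·3 + 15·4 + 74·4 + 237·1 + 83·3 = 2936
C: 289·4 + 216·2 + 121·2 + 15·3 + 74·2 + 237·0 + 83·1 = 2106
D has the highest Borda score (2936).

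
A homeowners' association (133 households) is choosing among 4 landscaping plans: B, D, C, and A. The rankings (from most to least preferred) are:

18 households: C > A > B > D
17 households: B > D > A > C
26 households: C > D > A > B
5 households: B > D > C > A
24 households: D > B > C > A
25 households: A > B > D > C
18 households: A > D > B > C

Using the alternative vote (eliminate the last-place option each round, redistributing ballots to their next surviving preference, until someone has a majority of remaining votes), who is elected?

D

Round 1: B 22, D 24, C 44, A 43. Eliminate B.
Round 2: D 46, C 44, A 43. Eliminate A.
Round 3: D 89, C 44. D has a majority.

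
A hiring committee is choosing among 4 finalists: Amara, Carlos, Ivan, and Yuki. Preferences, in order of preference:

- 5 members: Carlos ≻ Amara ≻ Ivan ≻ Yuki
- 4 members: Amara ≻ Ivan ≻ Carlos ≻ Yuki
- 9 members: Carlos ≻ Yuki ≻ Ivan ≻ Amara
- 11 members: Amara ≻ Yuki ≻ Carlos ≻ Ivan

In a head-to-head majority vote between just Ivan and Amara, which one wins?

Voters preferring Ivan to Amara: 9; preferring Amara to Ivan: 20.
Amara wins the head-to-head.

Amara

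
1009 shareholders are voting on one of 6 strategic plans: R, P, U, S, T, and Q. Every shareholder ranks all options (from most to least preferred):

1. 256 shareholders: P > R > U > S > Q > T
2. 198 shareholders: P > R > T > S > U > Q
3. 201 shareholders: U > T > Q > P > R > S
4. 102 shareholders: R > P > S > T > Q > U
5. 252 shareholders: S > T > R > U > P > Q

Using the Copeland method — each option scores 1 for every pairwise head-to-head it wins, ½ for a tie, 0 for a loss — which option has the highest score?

R: beats U, S, T, and Q; loses to P → score 4.
P: beats R, U, S, T, and Q → score 5.
U: beats Q; loses to R, P, S, and T → score 1.
S: beats U, T, and Q; loses to R and P → score 3.
T: beats U and Q; loses to R, P, and S → score 2.
Q: loses to R, P, U, S, and T → score 0.
P has the best pairwise record.

P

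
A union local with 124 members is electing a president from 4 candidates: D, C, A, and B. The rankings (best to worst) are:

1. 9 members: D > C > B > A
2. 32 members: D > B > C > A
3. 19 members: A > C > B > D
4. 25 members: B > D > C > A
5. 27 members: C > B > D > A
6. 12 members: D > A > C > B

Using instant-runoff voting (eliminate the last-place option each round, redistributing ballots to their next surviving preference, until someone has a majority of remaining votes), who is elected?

D

Round 1: D 53, C 27, A 19, B 25. Eliminate A.
Round 2: D 53, C 46, B 25. Eliminate B.
Round 3: D 78, C 46. D has a majority.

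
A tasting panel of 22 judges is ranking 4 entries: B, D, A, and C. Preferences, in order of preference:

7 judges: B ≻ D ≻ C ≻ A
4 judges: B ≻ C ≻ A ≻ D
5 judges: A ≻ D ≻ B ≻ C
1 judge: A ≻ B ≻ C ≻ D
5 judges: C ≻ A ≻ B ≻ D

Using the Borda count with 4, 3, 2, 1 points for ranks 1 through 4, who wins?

B

B: 7·4 + 4·4 + 5·2 + 1·3 + 5·2 = 67
D: 7·3 + 4·1 + 5·3 + 1·1 + 5·1 = 46
A: 7·1 + 4·2 + 5·4 + 1·4 + 5·3 = 54
C: 7·2 + 4·3 + 5·1 + 1·2 + 5·4 = 53
B has the highest Borda score (67).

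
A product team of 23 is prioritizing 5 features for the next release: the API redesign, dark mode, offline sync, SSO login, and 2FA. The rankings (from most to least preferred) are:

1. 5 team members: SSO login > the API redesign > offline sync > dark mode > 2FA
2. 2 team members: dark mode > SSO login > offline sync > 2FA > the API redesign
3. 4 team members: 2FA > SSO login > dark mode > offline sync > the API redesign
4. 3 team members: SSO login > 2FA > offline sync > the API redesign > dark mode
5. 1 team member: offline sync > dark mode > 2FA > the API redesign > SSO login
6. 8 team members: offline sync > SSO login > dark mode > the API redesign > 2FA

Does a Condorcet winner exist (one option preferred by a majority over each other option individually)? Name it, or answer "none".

SSO login vs the API redesign: 22–1 for SSO login.
SSO login vs dark mode: 20–3 for SSO login.
SSO login vs offline sync: 14–9 for SSO login.
SSO login vs 2FA: 18–5 for SSO login.
SSO login beats every other option head-to-head.

SSO login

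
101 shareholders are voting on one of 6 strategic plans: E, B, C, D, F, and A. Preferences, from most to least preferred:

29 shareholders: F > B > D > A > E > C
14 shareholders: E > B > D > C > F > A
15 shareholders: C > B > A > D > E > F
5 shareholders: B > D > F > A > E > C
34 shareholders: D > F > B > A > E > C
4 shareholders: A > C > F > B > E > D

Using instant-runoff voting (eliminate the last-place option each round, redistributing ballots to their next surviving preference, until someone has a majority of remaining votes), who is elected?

Round 1: E 14, B 5, C 15, D 34, F 29, A 4. Eliminate A.
Round 2: E 14, B 5, C 19, D 34, F 29. Eliminate B.
Round 3: E 14, C 19, D 39, F 29. Eliminate E.
Round 4: C 19, D 53, F 29. D has a majority.

D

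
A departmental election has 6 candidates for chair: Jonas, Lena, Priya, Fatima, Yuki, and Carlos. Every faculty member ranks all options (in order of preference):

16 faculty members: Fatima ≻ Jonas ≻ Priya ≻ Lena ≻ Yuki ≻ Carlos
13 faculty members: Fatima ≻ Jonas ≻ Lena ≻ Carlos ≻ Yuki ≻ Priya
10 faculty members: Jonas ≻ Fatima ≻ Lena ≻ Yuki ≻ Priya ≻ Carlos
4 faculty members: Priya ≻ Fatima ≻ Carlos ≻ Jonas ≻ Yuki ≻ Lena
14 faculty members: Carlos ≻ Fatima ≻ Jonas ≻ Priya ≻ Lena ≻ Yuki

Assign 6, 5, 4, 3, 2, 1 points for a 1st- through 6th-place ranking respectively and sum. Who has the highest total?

Fatima

Jonas: 16·5 + 13·5 + 10·6 + 4·3 + 14·4 = 273
Lena: 16·3 + 13·4 + 10·4 + 4·1 + 14·2 = 172
Priya: 16·4 + 13·1 + 10·2 + 4·6 + 14·3 = 163
Fatima: 16·6 + 13·6 + 10·5 + 4·5 + 14·5 = 314
Yuki: 16·2 + 13·2 + 10·3 + 4·2 + 14·1 = 110
Carlos: 16·1 + 13·3 + 10·1 + 4·4 + 14·6 = 165
Fatima has the highest Borda score (314).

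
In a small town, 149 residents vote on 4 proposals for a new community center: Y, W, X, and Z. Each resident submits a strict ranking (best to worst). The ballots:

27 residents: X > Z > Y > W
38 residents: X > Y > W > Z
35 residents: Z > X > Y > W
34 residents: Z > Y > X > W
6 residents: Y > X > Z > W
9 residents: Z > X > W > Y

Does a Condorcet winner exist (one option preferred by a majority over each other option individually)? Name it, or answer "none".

Z vs Y: 105–44 for Z.
Z vs W: 111–38 for Z.
Z vs X: 78–71 for Z.
Z beats every other option head-to-head.

Z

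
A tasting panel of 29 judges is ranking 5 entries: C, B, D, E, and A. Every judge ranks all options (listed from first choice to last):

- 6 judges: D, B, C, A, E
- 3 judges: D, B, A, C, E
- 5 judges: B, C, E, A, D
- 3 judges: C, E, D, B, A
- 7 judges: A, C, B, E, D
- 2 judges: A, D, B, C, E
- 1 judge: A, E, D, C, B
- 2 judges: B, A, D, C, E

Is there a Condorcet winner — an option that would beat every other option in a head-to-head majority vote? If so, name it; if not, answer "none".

Checking pairwise contests:
B beats C 18–11.
D beats B 15–14.
C beats D 15–14.
C beats E 28–1.
B beats A 19–10.
Every option loses at least one head-to-head, so there is no Condorcet winner.

none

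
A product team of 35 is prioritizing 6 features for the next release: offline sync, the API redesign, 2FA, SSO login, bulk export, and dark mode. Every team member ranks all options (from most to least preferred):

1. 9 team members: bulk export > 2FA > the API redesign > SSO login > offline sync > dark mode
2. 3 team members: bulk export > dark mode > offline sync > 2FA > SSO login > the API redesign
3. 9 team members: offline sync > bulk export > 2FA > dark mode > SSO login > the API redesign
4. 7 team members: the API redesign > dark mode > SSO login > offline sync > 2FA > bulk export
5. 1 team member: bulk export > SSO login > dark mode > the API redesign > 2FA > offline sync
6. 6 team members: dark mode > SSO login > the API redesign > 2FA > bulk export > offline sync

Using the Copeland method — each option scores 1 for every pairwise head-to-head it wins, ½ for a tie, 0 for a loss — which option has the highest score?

offline sync: beats 2FA and dark mode; loses to the API redesign, SSO login, and bulk export → score 2.
the API redesign: beats offline sync; loses to 2FA, SSO login, bulk export, and dark mode → score 1.
2FA: beats the API redesign, SSO login, and dark mode; loses to offline sync and bulk export → score 3.
SSO login: beats offline sync and the API redesign; loses to 2FA, bulk export, and dark mode → score 2.
bulk export: beats offline sync, the API redesign, 2FA, SSO login, and dark mode → score 5.
dark mode: beats the API redesign and SSO login; loses to offline sync, 2FA, and bulk export → score 2.
bulk export has the best pairwise record.

bulk export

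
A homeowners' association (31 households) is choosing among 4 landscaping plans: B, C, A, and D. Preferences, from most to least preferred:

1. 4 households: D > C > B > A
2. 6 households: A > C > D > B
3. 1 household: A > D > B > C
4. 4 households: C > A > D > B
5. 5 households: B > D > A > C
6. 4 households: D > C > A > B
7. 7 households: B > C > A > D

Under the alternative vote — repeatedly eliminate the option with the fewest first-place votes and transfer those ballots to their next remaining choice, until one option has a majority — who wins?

Round 1: B 12, C 4, A 7, D 8. Eliminate C.
Round 2: B 12, A 11, D 8. Eliminate D.
Round 3: B 16, A 15. B has a majority.

B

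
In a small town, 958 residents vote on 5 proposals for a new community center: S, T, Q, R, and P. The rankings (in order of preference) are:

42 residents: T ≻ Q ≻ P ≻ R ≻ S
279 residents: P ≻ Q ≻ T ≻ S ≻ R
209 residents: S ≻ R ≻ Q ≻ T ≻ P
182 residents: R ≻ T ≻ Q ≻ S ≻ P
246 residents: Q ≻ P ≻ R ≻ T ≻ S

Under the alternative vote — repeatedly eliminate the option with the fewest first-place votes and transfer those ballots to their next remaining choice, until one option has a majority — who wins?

Round 1: S 209, T 42, Q 246, R 182, P 279. Eliminate T.
Round 2: S 209, Q 288, R 182, P 279. Eliminate R.
Round 3: S 209, Q 470, P 279. Eliminate S.
Round 4: Q 679, P 279. Q has a majority.

Q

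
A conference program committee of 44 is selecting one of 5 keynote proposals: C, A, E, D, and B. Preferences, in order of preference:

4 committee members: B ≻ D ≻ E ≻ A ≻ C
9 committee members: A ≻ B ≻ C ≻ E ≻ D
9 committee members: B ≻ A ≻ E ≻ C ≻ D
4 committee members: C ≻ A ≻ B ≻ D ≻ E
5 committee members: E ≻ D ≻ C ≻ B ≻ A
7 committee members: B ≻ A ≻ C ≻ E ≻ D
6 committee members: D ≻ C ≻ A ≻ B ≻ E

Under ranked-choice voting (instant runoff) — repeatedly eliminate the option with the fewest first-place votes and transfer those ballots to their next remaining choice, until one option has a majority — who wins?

Round 1: C 4, A 9, E 5, D 6, B 20. Eliminate C.
Round 2: A 13, E 5, D 6, B 20. Eliminate E.
Round 3: A 13, D 11, B 20. Eliminate D.
Round 4: A 19, B 25. B has a majority.

B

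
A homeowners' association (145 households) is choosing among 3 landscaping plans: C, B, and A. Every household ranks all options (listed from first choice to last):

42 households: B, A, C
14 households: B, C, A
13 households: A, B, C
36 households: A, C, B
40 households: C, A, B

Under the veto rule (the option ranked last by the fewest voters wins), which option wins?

Last-place votes: C 55, B 76, A 14.
A is ranked last by the fewest voters, so A wins.

A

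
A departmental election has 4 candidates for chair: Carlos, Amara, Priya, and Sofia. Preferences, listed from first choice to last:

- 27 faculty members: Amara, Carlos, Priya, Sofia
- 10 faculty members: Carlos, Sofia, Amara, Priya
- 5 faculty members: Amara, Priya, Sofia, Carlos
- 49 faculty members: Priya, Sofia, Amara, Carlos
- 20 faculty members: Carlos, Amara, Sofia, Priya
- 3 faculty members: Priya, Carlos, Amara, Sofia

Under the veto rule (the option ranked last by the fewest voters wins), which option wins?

Last-place votes: Carlos 54, Amara 0, Priya 30, Sofia 30.
Amara is ranked last by the fewest voters, so Amara wins.

Amara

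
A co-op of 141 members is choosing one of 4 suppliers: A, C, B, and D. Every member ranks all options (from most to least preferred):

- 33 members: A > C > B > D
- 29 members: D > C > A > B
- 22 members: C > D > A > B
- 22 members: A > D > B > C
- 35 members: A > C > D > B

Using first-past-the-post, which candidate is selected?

A

First-place votes: A 90, C 22, B 0, D 29.
A has the most first-place votes.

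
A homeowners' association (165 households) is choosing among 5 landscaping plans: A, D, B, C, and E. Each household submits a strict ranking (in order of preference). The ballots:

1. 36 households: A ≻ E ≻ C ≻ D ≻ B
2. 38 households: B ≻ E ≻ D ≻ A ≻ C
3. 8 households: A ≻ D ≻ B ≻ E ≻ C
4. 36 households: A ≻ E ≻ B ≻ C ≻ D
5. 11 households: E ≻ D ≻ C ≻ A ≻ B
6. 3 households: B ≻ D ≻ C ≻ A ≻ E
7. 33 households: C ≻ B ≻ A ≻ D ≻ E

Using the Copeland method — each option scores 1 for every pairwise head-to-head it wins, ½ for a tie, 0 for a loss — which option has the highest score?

A: beats D, B, C, and E → score 4.
D: loses to A, B, C, and E → score 0.
B: beats D and C; loses to A and E → score 2.
C: beats D; loses to A, B, and E → score 1.
E: beats D, B, and C; loses to A → score 3.
A has the best pairwise record.

A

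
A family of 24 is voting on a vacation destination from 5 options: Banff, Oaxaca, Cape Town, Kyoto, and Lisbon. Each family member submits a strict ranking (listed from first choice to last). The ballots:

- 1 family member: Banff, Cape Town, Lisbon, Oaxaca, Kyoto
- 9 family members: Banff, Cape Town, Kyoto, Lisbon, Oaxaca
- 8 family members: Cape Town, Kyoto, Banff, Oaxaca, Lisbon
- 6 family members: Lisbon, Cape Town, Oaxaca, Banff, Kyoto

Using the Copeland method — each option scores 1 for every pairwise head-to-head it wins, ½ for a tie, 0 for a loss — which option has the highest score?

Banff: beats Oaxaca, Kyoto, and Lisbon; loses to Cape Town → score 3.
Oaxaca: loses to Banff, Cape Town, Kyoto, and Lisbon → score 0.
Cape Town: beats Banff, Oaxaca, Kyoto, and Lisbon → score 4.
Kyoto: beats Oaxaca and Lisbon; loses to Banff and Cape Town → score 2.
Lisbon: beats Oaxaca; loses to Banff, Cape Town, and Kyoto → score 1.
Cape Town has the best pairwise record.

Cape Town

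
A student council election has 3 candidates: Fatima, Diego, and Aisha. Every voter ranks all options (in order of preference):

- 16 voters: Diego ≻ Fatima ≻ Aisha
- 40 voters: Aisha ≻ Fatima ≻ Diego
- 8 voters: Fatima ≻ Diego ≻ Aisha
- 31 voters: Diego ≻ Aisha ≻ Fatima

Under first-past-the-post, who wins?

First-place votes: Fatima 8, Diego 47, Aisha 40.
Diego has the most first-place votes.

Diego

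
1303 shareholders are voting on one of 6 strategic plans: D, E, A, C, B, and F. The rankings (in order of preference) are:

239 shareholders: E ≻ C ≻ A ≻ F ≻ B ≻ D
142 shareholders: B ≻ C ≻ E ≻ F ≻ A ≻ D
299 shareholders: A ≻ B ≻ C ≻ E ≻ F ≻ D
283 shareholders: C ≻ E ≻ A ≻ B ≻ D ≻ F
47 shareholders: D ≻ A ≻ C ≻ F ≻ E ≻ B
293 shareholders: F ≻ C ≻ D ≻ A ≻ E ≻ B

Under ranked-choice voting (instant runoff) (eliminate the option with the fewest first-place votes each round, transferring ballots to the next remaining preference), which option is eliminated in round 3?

Round 1: D 47, E 239, A 299, C 283, B 142, F 293. Eliminate D.
Round 2: E 239, A 346, C 283, B 142, F 293. Eliminate B.
Round 3: E 239, A 346, C 425, F 293. Eliminate E.

E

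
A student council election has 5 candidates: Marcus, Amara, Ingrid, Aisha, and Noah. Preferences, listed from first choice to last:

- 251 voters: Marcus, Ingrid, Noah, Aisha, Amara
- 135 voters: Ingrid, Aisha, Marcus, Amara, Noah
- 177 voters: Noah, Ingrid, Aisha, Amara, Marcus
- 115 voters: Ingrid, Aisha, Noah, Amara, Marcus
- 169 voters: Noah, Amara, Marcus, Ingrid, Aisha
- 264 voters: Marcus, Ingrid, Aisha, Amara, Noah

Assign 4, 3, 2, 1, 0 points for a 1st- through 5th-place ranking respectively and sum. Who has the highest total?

Marcus: 251·4 + 135·2 + 177·0 + 115·0 + 169·2 + 264·4 = 2668
Amara: 251·0 + 135·1 + 177·1 + 115·1 + 169·3 + 264·1 = 1198
Ingrid: 251·3 + 135·4 + 177·3 + 115·4 + 169·1 + 264·3 = 3245
Aisha: 251·1 + 135·3 + 177·2 + 115·3 + 169·0 + 264·2 = 1883
Noah: 251·2 + 135·0 + 177·4 + 115·2 + 169·4 + 264·0 = 2116
Ingrid has the highest Borda score (3245).

Ingrid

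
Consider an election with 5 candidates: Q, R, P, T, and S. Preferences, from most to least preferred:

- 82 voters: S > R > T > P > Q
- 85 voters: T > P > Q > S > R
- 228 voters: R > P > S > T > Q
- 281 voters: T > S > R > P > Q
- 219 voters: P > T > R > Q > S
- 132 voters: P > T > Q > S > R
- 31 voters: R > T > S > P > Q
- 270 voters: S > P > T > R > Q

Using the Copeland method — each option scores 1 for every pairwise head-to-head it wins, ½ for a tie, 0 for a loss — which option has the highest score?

P

Q: loses to R, P, T, and S → score 0.
R: beats Q; loses to P, T, and S → score 1.
P: beats Q, R, and T; ties S → score 3.5.
T: beats Q, R, and S; loses to P → score 3.
S: beats Q and R; ties P; loses to T → score 2.5.
P has the best pairwise record.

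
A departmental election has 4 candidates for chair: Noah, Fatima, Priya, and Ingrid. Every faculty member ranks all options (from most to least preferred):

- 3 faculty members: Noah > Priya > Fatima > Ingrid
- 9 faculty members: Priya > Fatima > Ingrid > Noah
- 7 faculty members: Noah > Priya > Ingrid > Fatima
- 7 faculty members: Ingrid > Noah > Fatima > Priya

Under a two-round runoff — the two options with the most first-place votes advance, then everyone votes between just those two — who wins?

Noah

Round 1 first-place votes: Noah 10, Fatima 0, Priya 9, Ingrid 7.
Noah and Priya advance.
Runoff: Noah is preferred to Priya by 17 voters; Priya by 9.
Noah wins the runoff.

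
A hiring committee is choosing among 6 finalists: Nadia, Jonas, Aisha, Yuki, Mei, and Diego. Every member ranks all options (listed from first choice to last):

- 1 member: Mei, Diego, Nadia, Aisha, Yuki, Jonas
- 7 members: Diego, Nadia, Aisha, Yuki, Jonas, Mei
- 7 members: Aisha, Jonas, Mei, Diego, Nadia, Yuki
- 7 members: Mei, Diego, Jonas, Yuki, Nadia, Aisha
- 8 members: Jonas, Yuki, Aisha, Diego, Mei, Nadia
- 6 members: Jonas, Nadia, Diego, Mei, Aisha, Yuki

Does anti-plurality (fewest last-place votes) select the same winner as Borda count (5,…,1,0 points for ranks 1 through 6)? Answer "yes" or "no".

no

Anti-plurality — last-place votes: Nadia 8, Jonas 1, Aisha 7, Yuki 13, Mei 7, Diego 0. Winner: Diego.
Borda — scores: Nadia 69, Jonas 126, Aisha 88, Yuki 61, Mei 81, Diego 115. Winner: Jonas.
The two methods disagree.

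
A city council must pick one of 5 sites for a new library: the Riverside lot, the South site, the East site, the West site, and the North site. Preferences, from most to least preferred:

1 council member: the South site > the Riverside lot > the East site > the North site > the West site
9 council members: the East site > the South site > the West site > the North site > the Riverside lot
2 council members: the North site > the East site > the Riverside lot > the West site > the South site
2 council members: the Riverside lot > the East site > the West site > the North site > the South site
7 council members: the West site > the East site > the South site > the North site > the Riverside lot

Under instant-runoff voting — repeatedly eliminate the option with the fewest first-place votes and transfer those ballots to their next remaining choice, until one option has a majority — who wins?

Round 1: the Riverside lot 2, the South site 1, the East site 9, the West site 7, the North site 2. Eliminate the South site.
Round 2: the Riverside lot 3, the East site 9, the West site 7, the North site 2. Eliminate the North site.
Round 3: the Riverside lot 3, the East site 11, the West site 7. The East site has a majority.

the East site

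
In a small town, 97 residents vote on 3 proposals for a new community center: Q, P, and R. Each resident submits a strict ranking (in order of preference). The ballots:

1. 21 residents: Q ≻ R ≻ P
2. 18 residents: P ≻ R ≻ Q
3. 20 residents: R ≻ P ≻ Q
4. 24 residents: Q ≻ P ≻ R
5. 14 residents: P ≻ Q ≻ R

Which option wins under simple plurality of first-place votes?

First-place votes: Q 45, P 32, R 20.
Q has the most first-place votes.

Q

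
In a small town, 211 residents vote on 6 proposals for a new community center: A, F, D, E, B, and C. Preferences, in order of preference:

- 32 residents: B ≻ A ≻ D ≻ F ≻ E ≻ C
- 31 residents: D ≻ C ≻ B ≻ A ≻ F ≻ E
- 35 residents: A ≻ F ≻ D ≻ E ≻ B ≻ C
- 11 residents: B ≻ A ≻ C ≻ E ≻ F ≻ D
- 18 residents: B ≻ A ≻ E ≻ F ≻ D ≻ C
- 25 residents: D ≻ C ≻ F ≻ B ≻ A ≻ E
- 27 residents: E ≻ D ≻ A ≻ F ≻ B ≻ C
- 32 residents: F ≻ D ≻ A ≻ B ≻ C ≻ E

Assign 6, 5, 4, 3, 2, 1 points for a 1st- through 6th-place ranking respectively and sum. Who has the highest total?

D

A: 32·5 + 31·3 + 35·6 + 11·5 + 18·5 + 25·2 + 27·4 + 32·4 = 894
F: 32·3 + 31·2 + 35·5 + 11·2 + 18·3 + 25·4 + 27·3 + 32·6 = 782
D: 32·4 + 31·6 + 35·4 + 11·1 + 18·2 + 25·6 + 27·5 + 32·5 = 946
E: 32·2 + 31·1 + 35·3 + 11·3 + 18·4 + 25·1 + 27·6 + 32·1 = 524
B: 32·6 + 31·4 + 35·2 + 11·6 + 18·6 + 25·3 + 27·2 + 32·3 = 785
C: 32·1 + 31·5 + 35·1 + 11·4 + 18·1 + 25·5 + 27·1 + 32·2 = 500
D has the highest Borda score (946).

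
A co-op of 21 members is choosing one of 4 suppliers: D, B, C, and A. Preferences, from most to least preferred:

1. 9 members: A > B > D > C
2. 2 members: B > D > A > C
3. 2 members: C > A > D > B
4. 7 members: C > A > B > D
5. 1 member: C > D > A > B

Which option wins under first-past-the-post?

C

First-place votes: D 0, B 2, C 10, A 9.
C has the most first-place votes.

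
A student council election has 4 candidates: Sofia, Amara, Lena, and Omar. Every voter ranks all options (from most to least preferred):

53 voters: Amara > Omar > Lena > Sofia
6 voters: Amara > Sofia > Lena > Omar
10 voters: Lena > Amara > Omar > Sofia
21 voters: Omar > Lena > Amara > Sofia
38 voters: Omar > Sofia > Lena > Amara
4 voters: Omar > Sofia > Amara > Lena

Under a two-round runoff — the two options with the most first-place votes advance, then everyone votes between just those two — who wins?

Amara

Round 1 first-place votes: Sofia 0, Amara 59, Lena 10, Omar 63.
Omar and Amara advance.
Runoff: Omar is preferred to Amara by 63 voters; Amara by 69.
Amara wins the runoff.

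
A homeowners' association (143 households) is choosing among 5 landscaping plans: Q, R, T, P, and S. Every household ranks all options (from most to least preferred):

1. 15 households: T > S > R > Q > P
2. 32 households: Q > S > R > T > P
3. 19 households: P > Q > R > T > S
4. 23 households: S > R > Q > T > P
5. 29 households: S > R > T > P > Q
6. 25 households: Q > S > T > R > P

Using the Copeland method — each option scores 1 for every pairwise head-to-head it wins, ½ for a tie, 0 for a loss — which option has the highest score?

Q

Q: beats R, T, P, and S → score 4.
R: beats T and P; loses to Q and S → score 2.
T: beats P; loses to Q, R, and S → score 1.
P: loses to Q, R, T, and S → score 0.
S: beats R, T, and P; loses to Q → score 3.
Q has the best pairwise record.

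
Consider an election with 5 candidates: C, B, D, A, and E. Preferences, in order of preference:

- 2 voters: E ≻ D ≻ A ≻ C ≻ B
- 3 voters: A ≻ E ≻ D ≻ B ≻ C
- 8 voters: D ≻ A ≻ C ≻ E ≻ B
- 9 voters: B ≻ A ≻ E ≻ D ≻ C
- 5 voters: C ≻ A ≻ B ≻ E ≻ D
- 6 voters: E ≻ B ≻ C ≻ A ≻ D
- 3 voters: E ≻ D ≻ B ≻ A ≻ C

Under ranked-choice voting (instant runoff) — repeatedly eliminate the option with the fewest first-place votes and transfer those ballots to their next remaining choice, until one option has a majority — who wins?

Round 1: C 5, B 9, D 8, A 3, E 11. Eliminate A.
Round 2: C 5, B 9, D 8, E 14. Eliminate C.
Round 3: B 14, D 8, E 14. Eliminate D.
Round 4: B 14, E 22. E has a majority.

E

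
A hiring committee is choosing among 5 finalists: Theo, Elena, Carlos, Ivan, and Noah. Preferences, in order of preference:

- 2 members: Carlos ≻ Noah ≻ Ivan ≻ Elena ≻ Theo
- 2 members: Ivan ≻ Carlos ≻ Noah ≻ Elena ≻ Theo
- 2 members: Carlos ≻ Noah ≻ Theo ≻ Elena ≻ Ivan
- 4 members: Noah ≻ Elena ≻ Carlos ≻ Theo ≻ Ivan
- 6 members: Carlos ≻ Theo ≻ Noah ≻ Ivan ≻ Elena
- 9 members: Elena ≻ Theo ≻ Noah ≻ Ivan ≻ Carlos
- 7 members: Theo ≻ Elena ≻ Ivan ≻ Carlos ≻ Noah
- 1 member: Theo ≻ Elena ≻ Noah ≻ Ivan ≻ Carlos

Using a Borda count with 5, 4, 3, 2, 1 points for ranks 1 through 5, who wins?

Theo: 2·1 + 2·1 + 2·3 + 4·2 + 6·4 + 9·4 + 7·5 + 1·5 = 118
Elena: 2·2 + 2·2 + 2·2 + 4·4 + 6·1 + 9·5 + 7·4 + 1·4 = 111
Carlos: 2·5 + 2·4 + 2·5 + 4·3 + 6·5 + 9·1 + 7·2 + 1·1 = 94
Ivan: 2·3 + 2·5 + 2·1 + 4·1 + 6·2 + 9·2 + 7·3 + 1·2 = 75
Noah: 2·4 + 2·3 + 2·4 + 4·5 + 6·3 + 9·3 + 7·1 + 1·3 = 97
Theo has the highest Borda score (118).

Theo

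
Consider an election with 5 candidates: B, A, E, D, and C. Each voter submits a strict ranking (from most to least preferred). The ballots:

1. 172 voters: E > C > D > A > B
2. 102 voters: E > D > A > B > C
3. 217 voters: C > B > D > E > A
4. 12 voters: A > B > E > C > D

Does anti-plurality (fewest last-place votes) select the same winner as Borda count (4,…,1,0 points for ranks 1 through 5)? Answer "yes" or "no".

Anti-plurality — last-place votes: B 172, A 217, E 0, D 12, C 102. Winner: E.
Borda — scores: B 789, A 424, E 1337, D 1084, C 1396. Winner: C.
The two methods disagree.

no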